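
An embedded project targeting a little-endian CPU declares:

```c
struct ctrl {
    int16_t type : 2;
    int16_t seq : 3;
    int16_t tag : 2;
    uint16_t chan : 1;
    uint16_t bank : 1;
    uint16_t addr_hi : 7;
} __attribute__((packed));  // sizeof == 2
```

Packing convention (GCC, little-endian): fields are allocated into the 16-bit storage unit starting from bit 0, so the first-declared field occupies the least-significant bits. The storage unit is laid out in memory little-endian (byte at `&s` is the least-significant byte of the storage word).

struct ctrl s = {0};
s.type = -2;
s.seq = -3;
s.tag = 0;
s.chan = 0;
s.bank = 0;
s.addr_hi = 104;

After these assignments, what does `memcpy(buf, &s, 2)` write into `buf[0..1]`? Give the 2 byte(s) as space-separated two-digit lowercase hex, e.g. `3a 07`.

type:2 = -2 → 0x2 << 0 → word 0x0002
seq:3 = -3 → 0x5 << 2 → word 0x0016
tag:2 = 0 → 0x0 << 5 → word 0x0016
chan:1 = 0 → 0x0 << 7 → word 0x0016
bank:1 = 0 → 0x0 << 8 → word 0x0016
addr_hi:7 = 104 → 0x68 << 9 → word 0xd016
word = 0xd016 → little-endian bytes:
  [0]=0x16  [1]=0xd0

16 d0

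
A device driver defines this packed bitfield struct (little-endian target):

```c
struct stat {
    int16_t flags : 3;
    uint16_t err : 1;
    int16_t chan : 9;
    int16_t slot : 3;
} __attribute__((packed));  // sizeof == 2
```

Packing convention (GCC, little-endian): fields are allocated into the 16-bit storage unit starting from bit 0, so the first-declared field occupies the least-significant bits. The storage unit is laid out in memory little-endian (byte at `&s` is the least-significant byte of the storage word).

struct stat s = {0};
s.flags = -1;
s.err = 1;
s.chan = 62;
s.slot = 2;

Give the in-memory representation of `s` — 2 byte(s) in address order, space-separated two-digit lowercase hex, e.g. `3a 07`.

[0+:3] flags=-1 & 0x7 = 0x7; word=0x0007
[3+:1] err=1 & 0x1 = 0x1; word=0x000f
[4+:9] chan=62 & 0x1ff = 0x3e; word=0x03ef
[13+:3] slot=2 & 0x7 = 0x2; word=0x43ef
word = 0x43ef → little-endian bytes:
  [0]=0xef  [1]=0x43

ef 43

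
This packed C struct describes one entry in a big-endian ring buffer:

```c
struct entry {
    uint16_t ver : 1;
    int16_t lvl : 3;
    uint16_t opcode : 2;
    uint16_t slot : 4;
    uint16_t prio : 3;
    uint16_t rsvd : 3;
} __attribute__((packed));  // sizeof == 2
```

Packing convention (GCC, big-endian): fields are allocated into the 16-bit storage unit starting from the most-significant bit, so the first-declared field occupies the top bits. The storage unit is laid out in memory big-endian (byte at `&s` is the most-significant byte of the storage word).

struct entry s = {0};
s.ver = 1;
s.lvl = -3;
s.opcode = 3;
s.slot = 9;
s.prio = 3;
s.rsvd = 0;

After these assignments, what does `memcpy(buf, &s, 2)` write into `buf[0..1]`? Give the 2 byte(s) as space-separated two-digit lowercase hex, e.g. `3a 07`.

[15+:1] ver=1 & 0x1 = 0x1; word=0x8000
[12+:3] lvl=-3 & 0x7 = 0x5; word=0xd000
[10+:2] opcode=3 & 0x3 = 0x3; word=0xdc00
[6+:4] slot=9 & 0xf = 0x9; word=0xde40
[3+:3] prio=3 & 0x7 = 0x3; word=0xde58
[0+:3] rsvd=0 & 0x7 = 0x0; word=0xde58
word = 0xde58 → big-endian bytes:
  [0]=0xde  [1]=0x58

de 58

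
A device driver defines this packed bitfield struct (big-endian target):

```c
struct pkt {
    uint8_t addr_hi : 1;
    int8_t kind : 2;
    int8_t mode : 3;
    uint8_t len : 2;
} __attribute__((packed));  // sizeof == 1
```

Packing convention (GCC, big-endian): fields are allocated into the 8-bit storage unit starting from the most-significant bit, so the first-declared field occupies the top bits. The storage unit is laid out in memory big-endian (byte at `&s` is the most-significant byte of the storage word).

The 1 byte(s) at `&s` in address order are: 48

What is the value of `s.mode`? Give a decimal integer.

[0]=0x48 (big-endian) → word 0x48
addr_hi [7+:1] = (word>>7) & 0x1 = 0
kind [5+:2] = (word>>5) & 0x3 = 2
mode [2+:3] = (word>>2) & 0x7 = 2  ←
len [0+:2] = (word>>0) & 0x3 = 0
mode signed 3b, MSB=0: value = 2

2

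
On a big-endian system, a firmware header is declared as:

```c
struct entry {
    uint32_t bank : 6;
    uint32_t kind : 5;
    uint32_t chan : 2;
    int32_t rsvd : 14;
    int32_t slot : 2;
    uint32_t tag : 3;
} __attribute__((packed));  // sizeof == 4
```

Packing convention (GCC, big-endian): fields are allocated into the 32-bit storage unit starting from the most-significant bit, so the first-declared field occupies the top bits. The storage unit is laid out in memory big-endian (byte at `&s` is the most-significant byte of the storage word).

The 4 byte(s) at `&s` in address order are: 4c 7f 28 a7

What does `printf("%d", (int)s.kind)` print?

[0]=0x4c [1]=0x7f [2]=0x28 [3]=0xa7 (big-endian) → word 0x4c7f28a7
bank:6 @ bit 26 → (0x4c7f28a7>>26)&0x3f = 0x13
kind:5 @ bit 21 → (0x4c7f28a7>>21)&0x1f = 0x3  ←
chan:2 @ bit 19 → (0x4c7f28a7>>19)&0x3 = 0x3
rsvd:14 @ bit 5 → (0x4c7f28a7>>5)&0x3fff = 0x3945
slot:2 @ bit 3 → (0x4c7f28a7>>3)&0x3 = 0x0
tag:3 @ bit 0 → (0x4c7f28a7>>0)&0x7 = 0x7

3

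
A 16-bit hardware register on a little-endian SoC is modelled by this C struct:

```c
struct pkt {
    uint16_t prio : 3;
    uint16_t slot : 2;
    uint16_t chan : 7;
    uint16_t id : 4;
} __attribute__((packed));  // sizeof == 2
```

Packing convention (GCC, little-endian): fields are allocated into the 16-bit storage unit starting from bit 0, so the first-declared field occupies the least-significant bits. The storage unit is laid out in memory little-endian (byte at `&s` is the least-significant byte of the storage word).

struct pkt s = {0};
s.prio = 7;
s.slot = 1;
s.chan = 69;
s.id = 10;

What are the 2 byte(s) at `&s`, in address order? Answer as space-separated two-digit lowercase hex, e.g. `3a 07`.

prio (3b) val=7 bits=0x7 at bit 0: 0x0007
slot (2b) val=1 bits=0x1 at bit 3: 0x000f
chan (7b) val=69 bits=0x45 at bit 5: 0x08af
id (4b) val=10 bits=0xa at bit 12: 0xa8af
word = 0xa8af → little-endian bytes:
  [0]=0xaf  [1]=0xa8

af a8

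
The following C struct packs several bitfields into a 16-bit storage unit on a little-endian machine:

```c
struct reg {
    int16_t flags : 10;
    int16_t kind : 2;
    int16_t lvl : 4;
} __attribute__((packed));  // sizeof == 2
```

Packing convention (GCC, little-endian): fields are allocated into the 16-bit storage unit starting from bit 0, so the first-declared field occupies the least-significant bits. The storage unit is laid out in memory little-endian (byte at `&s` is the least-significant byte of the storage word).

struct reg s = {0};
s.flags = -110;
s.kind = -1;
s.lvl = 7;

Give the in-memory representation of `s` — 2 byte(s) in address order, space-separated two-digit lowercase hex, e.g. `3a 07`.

flags (10b) val=-110 bits=0x392 at bit 0: 0x0392
kind (2b) val=-1 bits=0x3 at bit 10: 0x0f92
lvl (4b) val=7 bits=0x7 at bit 12: 0x7f92
word = 0x7f92 → little-endian bytes:
  [0]=0x92  [1]=0x7f

92 7f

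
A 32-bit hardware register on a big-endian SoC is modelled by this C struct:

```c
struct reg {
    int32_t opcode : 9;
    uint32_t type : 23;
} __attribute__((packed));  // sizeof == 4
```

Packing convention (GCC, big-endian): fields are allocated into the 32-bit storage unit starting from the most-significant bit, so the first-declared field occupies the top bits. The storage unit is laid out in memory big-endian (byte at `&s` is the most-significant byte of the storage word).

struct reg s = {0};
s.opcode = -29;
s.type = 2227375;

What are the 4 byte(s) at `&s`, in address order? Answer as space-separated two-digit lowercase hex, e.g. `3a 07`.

opcode:9 = -29 → 0x1e3 << 23 → word 0xf1800000
type:23 = 2227375 → 0x21fcaf << 0 → word 0xf1a1fcaf
word = 0xf1a1fcaf → big-endian bytes:
  [0]=0xf1  [1]=0xa1  [2]=0xfc  [3]=0xaf

f1 a1 fc af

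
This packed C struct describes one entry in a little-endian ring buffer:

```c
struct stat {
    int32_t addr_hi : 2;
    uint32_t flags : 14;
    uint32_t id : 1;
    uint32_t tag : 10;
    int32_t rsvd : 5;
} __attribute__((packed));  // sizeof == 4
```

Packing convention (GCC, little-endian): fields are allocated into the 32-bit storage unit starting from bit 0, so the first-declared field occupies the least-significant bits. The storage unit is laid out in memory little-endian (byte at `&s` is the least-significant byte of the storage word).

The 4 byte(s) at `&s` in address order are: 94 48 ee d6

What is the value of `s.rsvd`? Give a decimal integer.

-6

[0]=0x94 [1]=0x48 [2]=0xee [3]=0xd6 (little-endian) → word 0xd6ee4894
addr_hi:2 @ bit 0 → (0xd6ee4894>>0)&0x3 = 0x0
flags:14 @ bit 2 → (0xd6ee4894>>2)&0x3fff = 0x1225
id:1 @ bit 16 → (0xd6ee4894>>16)&0x1 = 0x0
tag:10 @ bit 17 → (0xd6ee4894>>17)&0x3ff = 0x377
rsvd:5 @ bit 27 → (0xd6ee4894>>27)&0x1f = 0x1a  ←
rsvd signed 5b, MSB=1: 26 - 32 = -6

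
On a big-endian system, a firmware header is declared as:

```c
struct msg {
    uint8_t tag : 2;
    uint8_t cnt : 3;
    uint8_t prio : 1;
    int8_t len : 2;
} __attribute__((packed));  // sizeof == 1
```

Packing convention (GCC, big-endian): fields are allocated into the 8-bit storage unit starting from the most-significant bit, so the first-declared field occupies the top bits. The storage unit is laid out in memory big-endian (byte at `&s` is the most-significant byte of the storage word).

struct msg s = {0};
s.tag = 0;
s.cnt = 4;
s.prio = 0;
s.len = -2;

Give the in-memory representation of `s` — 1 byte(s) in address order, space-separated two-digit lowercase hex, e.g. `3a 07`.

tag:2 = 0 → 0x0 << 6 → word 0x00
cnt:3 = 4 → 0x4 << 3 → word 0x20
prio:1 = 0 → 0x0 << 2 → word 0x20
len:2 = -2 → 0x2 << 0 → word 0x22
word = 0x22 → big-endian bytes:
  [0]=0x22

22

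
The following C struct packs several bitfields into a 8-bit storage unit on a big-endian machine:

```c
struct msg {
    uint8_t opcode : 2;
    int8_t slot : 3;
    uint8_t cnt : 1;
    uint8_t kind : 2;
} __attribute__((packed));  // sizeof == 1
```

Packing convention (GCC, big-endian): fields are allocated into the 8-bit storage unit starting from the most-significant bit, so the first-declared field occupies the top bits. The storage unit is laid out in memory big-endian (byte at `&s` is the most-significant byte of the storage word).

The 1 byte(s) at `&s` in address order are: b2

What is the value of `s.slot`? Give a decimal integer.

[0]=0xb2 (big-endian) → word 0xb2
opcode:2 @ bit 6 → (0xb2>>6)&0x3 = 0x2
slot:3 @ bit 3 → (0xb2>>3)&0x7 = 0x6  ←
cnt:1 @ bit 2 → (0xb2>>2)&0x1 = 0x0
kind:2 @ bit 0 → (0xb2>>0)&0x3 = 0x2
slot signed 3b, MSB=1: 6 - 8 = -2

-2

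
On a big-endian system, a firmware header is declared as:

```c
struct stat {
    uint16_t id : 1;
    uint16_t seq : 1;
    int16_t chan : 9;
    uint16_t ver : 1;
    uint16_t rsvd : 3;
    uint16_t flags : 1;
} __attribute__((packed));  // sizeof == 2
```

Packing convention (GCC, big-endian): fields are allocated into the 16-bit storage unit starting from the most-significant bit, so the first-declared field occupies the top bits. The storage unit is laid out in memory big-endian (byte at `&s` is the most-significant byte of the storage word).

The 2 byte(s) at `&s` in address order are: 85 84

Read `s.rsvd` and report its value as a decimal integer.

[0]=0x85 [1]=0x84 (big-endian) → word 0x8584
id:1 @ bit 15 → (0x8584>>15)&0x1 = 0x1
seq:1 @ bit 14 → (0x8584>>14)&0x1 = 0x0
chan:9 @ bit 5 → (0x8584>>5)&0x1ff = 0x2c
ver:1 @ bit 4 → (0x8584>>4)&0x1 = 0x0
rsvd:3 @ bit 1 → (0x8584>>1)&0x7 = 0x2  ←
flags:1 @ bit 0 → (0x8584>>0)&0x1 = 0x0

2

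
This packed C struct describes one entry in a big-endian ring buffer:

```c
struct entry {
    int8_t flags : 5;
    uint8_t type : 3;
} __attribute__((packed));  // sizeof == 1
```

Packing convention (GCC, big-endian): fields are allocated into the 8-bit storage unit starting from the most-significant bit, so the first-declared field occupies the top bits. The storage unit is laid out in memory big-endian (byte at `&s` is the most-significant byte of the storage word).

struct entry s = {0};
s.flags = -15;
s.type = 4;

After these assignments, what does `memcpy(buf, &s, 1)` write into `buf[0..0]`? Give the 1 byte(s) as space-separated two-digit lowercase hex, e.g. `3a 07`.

8c

flags:5 = -15 → 0x11 << 3 → word 0x88
type:3 = 4 → 0x4 << 0 → word 0x8c
word = 0x8c → big-endian bytes:
  [0]=0x8c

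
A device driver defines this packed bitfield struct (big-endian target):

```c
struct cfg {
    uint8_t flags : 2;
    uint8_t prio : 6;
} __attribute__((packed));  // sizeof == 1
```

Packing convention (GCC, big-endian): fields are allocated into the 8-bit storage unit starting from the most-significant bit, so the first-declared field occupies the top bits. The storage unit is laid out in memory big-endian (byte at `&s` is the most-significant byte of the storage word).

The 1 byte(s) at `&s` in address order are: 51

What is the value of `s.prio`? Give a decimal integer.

17

[0]=0x51 (big-endian) → word 0x51
flags [6+:2] = (word>>6) & 0x3 = 1
prio [0+:6] = (word>>0) & 0x3f = 17  ←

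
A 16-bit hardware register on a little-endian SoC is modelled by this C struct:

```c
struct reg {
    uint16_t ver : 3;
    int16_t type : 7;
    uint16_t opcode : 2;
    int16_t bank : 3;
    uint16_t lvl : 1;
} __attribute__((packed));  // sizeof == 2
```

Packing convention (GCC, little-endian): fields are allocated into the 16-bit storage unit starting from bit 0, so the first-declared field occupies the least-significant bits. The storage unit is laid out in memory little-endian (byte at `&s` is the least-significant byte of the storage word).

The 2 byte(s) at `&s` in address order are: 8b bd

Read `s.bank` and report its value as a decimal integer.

[0]=0x8b [1]=0xbd (little-endian) → word 0xbd8b
ver:3 @ bit 0 → (0xbd8b>>0)&0x7 = 0x3
type:7 @ bit 3 → (0xbd8b>>3)&0x7f = 0x31
opcode:2 @ bit 10 → (0xbd8b>>10)&0x3 = 0x3
bank:3 @ bit 12 → (0xbd8b>>12)&0x7 = 0x3  ←
lvl:1 @ bit 15 → (0xbd8b>>15)&0x1 = 0x1
bank signed 3b, MSB=0: value = 3

3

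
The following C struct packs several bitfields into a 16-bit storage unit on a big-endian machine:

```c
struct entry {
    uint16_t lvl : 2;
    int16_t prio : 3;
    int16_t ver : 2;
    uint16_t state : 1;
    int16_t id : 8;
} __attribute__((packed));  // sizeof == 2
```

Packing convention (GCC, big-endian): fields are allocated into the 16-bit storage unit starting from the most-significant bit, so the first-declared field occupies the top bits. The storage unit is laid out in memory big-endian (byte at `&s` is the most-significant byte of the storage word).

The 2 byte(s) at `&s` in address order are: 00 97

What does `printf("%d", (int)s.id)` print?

[0]=0x00 [1]=0x97 (big-endian) → word 0x0097
lvl:2 @ bit 14 → (0x0097>>14)&0x3 = 0x0
prio:3 @ bit 11 → (0x0097>>11)&0x7 = 0x0
ver:2 @ bit 9 → (0x0097>>9)&0x3 = 0x0
state:1 @ bit 8 → (0x0097>>8)&0x1 = 0x0
id:8 @ bit 0 → (0x0097>>0)&0xff = 0x97  ←
id signed 8b, MSB=1: 151 - 256 = -105

-105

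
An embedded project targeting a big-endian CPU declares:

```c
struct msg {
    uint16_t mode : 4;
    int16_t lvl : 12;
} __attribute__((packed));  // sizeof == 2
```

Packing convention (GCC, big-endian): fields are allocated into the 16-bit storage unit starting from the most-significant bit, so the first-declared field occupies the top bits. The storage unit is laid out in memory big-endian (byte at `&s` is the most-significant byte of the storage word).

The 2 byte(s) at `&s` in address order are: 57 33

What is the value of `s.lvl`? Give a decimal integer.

[0]=0x57 [1]=0x33 (big-endian) → word 0x5733
mode [12+:4] = (word>>12) & 0xf = 5
lvl [0+:12] = (word>>0) & 0xfff = 1843  ←
lvl signed 12b, MSB=0: value = 1843

1843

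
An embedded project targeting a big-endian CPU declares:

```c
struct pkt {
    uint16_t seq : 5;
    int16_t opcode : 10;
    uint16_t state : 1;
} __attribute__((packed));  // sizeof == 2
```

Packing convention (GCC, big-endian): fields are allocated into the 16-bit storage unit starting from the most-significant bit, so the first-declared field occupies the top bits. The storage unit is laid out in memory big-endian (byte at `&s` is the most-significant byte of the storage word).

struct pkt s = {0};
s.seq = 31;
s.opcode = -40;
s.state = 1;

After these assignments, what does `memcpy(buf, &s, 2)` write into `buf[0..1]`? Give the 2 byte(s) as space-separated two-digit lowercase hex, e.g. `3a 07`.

seq:5 = 31 → 0x1f << 11 → word 0xf800
opcode:10 = -40 → 0x3d8 << 1 → word 0xffb0
state:1 = 1 → 0x1 << 0 → word 0xffb1
word = 0xffb1 → big-endian bytes:
  [0]=0xff  [1]=0xb1

ff b1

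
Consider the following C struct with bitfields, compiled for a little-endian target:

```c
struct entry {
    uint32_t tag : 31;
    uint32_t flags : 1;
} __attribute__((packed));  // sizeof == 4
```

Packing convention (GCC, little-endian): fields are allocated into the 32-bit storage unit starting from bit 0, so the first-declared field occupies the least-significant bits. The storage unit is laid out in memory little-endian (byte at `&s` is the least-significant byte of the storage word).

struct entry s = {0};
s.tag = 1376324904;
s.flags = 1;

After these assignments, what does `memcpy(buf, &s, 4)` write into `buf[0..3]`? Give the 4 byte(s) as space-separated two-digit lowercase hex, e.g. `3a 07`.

tag (31b) val=1376324904 bits=0x52090d28 at bit 0: 0x52090d28
flags (1b) val=1 bits=0x1 at bit 31: 0xd2090d28
word = 0xd2090d28 → little-endian bytes:
  [0]=0x28  [1]=0x0d  [2]=0x09  [3]=0xd2

28 0d 09 d2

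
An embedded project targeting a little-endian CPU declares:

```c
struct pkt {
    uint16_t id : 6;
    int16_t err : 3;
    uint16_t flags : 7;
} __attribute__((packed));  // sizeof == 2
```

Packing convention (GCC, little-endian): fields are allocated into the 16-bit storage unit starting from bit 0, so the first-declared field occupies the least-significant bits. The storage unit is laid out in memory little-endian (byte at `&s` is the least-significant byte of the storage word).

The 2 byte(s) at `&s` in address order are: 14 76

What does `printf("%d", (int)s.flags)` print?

59

[0]=0x14 [1]=0x76 (little-endian) → word 0x7614
id [0+:6] = (word>>0) & 0x3f = 20
err [6+:3] = (word>>6) & 0x7 = 0
flags [9+:7] = (word>>9) & 0x7f = 59  ←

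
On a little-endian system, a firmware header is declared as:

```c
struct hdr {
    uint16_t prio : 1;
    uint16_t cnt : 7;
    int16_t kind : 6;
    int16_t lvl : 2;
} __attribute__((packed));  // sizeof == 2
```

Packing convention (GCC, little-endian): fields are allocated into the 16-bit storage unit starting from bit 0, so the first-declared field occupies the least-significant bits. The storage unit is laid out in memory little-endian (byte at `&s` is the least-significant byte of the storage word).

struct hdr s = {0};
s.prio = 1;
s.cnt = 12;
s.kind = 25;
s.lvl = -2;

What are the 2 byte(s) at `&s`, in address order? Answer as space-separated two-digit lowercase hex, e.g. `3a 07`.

prio (1b) val=1 bits=0x1 at bit 0: 0x0001
cnt (7b) val=12 bits=0xc at bit 1: 0x0019
kind (6b) val=25 bits=0x19 at bit 8: 0x1919
lvl (2b) val=-2 bits=0x2 at bit 14: 0x9919
word = 0x9919 → little-endian bytes:
  [0]=0x19  [1]=0x99

19 99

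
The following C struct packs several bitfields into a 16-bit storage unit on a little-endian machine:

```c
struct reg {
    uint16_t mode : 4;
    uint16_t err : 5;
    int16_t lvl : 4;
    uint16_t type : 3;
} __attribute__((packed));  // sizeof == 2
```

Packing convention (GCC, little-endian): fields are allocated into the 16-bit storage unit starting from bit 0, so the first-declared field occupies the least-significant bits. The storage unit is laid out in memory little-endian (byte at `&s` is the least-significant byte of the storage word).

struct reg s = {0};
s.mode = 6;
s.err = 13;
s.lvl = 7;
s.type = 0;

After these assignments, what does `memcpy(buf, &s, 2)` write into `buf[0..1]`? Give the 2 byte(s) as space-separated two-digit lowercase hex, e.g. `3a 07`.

d6 0e

mode:4 = 6 → 0x6 << 0 → word 0x0006
err:5 = 13 → 0xd << 4 → word 0x00d6
lvl:4 = 7 → 0x7 << 9 → word 0x0ed6
type:3 = 0 → 0x0 << 13 → word 0x0ed6
word = 0x0ed6 → little-endian bytes:
  [0]=0xd6  [1]=0x0e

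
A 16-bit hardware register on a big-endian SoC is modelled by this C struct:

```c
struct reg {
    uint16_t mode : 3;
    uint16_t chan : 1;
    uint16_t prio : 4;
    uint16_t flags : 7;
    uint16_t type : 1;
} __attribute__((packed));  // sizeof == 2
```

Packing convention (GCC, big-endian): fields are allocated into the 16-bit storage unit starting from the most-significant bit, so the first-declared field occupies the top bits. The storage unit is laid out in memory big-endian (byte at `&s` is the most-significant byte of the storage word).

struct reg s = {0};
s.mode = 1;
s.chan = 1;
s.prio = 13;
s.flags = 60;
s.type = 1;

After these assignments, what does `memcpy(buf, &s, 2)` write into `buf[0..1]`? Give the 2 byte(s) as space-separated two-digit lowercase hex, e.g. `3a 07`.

mode:3 = 1 → 0x1 << 13 → word 0x2000
chan:1 = 1 → 0x1 << 12 → word 0x3000
prio:4 = 13 → 0xd << 8 → word 0x3d00
flags:7 = 60 → 0x3c << 1 → word 0x3d78
type:1 = 1 → 0x1 << 0 → word 0x3d79
word = 0x3d79 → big-endian bytes:
  [0]=0x3d  [1]=0x79

3d 79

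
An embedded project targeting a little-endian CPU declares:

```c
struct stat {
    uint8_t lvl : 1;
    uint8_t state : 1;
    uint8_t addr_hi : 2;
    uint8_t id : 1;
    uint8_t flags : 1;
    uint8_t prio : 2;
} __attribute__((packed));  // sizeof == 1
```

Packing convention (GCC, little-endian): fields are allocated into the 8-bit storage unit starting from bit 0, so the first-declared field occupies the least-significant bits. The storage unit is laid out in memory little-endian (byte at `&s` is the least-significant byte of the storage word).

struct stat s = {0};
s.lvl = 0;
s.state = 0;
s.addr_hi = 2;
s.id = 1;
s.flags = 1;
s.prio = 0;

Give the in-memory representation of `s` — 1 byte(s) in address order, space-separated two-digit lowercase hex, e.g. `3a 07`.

lvl:1 = 0 → 0x0 << 0 → word 0x00
state:1 = 0 → 0x0 << 1 → word 0x00
addr_hi:2 = 2 → 0x2 << 2 → word 0x08
id:1 = 1 → 0x1 << 4 → word 0x18
flags:1 = 1 → 0x1 << 5 → word 0x38
prio:2 = 0 → 0x0 << 6 → word 0x38
word = 0x38 → little-endian bytes:
  [0]=0x38

38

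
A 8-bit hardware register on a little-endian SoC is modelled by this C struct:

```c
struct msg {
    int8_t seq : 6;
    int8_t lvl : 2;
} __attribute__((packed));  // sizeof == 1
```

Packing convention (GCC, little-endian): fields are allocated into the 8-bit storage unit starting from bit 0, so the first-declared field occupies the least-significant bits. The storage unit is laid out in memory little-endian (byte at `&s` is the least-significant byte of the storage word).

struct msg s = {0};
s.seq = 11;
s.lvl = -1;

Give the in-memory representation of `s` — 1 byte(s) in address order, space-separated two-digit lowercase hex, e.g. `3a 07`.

cb

[0+:6] seq=11 & 0x3f = 0xb; word=0x0b
[6+:2] lvl=-1 & 0x3 = 0x3; word=0xcb
word = 0xcb → little-endian bytes:
  [0]=0xcb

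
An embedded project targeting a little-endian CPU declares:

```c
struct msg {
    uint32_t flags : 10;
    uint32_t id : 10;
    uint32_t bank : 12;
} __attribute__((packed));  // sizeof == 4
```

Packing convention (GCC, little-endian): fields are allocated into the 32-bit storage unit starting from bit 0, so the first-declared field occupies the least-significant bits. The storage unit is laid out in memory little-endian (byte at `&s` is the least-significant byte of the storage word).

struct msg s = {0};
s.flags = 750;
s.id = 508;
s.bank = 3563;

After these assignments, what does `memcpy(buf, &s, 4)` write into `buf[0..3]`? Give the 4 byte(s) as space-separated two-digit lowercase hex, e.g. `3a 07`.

flags:10 = 750 → 0x2ee << 0 → word 0x000002ee
id:10 = 508 → 0x1fc << 10 → word 0x0007f2ee
bank:12 = 3563 → 0xdeb << 20 → word 0xdeb7f2ee
word = 0xdeb7f2ee → little-endian bytes:
  [0]=0xee  [1]=0xf2  [2]=0xb7  [3]=0xde

ee f2 b7 de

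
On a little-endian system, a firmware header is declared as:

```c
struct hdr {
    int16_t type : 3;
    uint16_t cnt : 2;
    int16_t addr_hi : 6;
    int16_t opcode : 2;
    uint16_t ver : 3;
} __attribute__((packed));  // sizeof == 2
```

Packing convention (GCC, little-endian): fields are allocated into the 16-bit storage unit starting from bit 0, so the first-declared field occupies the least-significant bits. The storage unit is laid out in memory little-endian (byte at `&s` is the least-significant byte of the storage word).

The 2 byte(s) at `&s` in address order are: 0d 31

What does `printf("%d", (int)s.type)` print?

-3

[0]=0x0d [1]=0x31 (little-endian) → word 0x310d
type [0+:3] = (word>>0) & 0x7 = 5  ←
cnt [3+:2] = (word>>3) & 0x3 = 1
addr_hi [5+:6] = (word>>5) & 0x3f = 8
opcode [11+:2] = (word>>11) & 0x3 = 2
ver [13+:3] = (word>>13) & 0x7 = 1
type signed 3b, MSB=1: 5 - 8 = -3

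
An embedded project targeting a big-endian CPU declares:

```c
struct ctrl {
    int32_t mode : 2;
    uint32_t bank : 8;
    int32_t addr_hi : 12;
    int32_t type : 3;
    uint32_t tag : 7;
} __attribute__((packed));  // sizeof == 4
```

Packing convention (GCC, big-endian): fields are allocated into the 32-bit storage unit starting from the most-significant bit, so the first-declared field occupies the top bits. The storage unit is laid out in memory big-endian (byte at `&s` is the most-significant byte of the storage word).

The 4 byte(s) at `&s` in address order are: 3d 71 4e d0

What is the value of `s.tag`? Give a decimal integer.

[0]=0x3d [1]=0x71 [2]=0x4e [3]=0xd0 (big-endian) → word 0x3d714ed0
mode [30+:2] = (word>>30) & 0x3 = 0
bank [22+:8] = (word>>22) & 0xff = 245
addr_hi [10+:12] = (word>>10) & 0xfff = 3155
type [7+:3] = (word>>7) & 0x7 = 5
tag [0+:7] = (word>>0) & 0x7f = 80  ←

80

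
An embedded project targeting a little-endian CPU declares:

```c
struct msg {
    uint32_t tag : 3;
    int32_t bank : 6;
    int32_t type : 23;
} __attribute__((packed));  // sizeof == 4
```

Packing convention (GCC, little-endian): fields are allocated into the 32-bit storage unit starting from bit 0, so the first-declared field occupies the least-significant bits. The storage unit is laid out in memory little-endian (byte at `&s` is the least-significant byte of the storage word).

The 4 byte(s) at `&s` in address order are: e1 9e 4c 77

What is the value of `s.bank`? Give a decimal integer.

28

[0]=0xe1 [1]=0x9e [2]=0x4c [3]=0x77 (little-endian) → word 0x774c9ee1
tag [0+:3] = (word>>0) & 0x7 = 1
bank [3+:6] = (word>>3) & 0x3f = 28  ←
type [9+:23] = (word>>9) & 0x7fffff = 3909199
bank signed 6b, MSB=0: value = 28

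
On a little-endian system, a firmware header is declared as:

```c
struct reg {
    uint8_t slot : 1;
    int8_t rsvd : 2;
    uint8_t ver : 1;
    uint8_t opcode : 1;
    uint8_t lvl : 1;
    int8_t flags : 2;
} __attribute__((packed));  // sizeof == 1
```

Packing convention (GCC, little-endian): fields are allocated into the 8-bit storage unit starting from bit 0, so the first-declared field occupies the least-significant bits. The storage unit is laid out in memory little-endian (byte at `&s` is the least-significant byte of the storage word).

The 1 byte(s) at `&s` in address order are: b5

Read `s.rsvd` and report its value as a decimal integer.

[0]=0xb5 (little-endian) → word 0xb5
slot [0+:1] = (word>>0) & 0x1 = 1
rsvd [1+:2] = (word>>1) & 0x3 = 2  ←
ver [3+:1] = (word>>3) & 0x1 = 0
opcode [4+:1] = (word>>4) & 0x1 = 1
lvl [5+:1] = (word>>5) & 0x1 = 1
flags [6+:2] = (word>>6) & 0x3 = 2
rsvd signed 2b, MSB=1: 2 - 4 = -2

-2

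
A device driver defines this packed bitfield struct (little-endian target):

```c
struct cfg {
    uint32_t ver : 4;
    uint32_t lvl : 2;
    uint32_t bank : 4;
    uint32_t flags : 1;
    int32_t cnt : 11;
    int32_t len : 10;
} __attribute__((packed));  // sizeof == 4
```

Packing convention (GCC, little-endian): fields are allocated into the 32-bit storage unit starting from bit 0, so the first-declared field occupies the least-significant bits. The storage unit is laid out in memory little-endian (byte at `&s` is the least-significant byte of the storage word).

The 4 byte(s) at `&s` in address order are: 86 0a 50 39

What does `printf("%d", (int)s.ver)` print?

[0]=0x86 [1]=0x0a [2]=0x50 [3]=0x39 (little-endian) → word 0x39500a86
ver [0+:4] = (word>>0) & 0xf = 6  ←
lvl [4+:2] = (word>>4) & 0x3 = 0
bank [6+:4] = (word>>6) & 0xf = 10
flags [10+:1] = (word>>10) & 0x1 = 0
cnt [11+:11] = (word>>11) & 0x7ff = 513
len [22+:10] = (word>>22) & 0x3ff = 229

6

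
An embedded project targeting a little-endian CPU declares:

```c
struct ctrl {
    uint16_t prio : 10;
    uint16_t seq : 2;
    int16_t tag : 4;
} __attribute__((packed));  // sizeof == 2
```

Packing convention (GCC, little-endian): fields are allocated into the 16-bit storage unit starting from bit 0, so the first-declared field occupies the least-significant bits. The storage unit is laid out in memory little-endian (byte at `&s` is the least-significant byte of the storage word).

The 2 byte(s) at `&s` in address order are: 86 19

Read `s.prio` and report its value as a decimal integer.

[0]=0x86 [1]=0x19 (little-endian) → word 0x1986
prio:10 @ bit 0 → (0x1986>>0)&0x3ff = 0x186  ←
seq:2 @ bit 10 → (0x1986>>10)&0x3 = 0x2
tag:4 @ bit 12 → (0x1986>>12)&0xf = 0x1

390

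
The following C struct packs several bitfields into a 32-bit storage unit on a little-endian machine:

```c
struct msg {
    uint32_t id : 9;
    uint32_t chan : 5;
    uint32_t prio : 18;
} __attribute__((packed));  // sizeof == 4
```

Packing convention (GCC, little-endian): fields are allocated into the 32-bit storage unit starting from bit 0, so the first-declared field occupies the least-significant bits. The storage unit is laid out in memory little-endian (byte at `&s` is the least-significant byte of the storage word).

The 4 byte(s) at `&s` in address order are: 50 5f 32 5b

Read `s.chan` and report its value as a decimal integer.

15

[0]=0x50 [1]=0x5f [2]=0x32 [3]=0x5b (little-endian) → word 0x5b325f50
id [0+:9] = (word>>0) & 0x1ff = 336
chan [9+:5] = (word>>9) & 0x1f = 15  ←
prio [14+:18] = (word>>14) & 0x3ffff = 93385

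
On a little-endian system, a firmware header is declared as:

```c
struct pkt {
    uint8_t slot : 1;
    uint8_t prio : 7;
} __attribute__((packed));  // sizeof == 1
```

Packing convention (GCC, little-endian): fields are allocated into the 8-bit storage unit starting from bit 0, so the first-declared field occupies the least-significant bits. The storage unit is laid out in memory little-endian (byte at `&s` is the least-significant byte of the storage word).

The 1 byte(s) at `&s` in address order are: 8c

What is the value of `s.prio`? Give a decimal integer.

[0]=0x8c (little-endian) → word 0x8c
slot:1 @ bit 0 → (0x8c>>0)&0x1 = 0x0
prio:7 @ bit 1 → (0x8c>>1)&0x7f = 0x46  ←

70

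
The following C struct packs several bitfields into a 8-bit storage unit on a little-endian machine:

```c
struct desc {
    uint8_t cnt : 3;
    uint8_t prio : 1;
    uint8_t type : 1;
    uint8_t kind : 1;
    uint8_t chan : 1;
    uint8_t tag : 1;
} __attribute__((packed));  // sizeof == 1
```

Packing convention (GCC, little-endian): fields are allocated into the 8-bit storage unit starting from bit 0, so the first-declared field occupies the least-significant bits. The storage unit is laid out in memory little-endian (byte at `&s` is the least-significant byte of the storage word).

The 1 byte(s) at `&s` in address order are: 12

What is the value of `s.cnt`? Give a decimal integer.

[0]=0x12 (little-endian) → word 0x12
cnt [0+:3] = (word>>0) & 0x7 = 2  ←
prio [3+:1] = (word>>3) & 0x1 = 0
type [4+:1] = (word>>4) & 0x1 = 1
kind [5+:1] = (word>>5) & 0x1 = 0
chan [6+:1] = (word>>6) & 0x1 = 0
tag [7+:1] = (word>>7) & 0x1 = 0

2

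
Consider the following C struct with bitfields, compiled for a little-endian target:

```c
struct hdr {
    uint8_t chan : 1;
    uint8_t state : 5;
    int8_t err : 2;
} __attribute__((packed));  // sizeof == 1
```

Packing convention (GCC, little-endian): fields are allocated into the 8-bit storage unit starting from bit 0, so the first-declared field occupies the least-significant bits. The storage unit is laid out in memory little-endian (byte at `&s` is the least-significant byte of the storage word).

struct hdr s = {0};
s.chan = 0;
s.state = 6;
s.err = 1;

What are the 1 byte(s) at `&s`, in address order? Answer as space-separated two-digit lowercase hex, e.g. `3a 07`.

[0+:1] chan=0 & 0x1 = 0x0; word=0x00
[1+:5] state=6 & 0x1f = 0x6; word=0x0c
[6+:2] err=1 & 0x3 = 0x1; word=0x4c
word = 0x4c → little-endian bytes:
  [0]=0x4c

4c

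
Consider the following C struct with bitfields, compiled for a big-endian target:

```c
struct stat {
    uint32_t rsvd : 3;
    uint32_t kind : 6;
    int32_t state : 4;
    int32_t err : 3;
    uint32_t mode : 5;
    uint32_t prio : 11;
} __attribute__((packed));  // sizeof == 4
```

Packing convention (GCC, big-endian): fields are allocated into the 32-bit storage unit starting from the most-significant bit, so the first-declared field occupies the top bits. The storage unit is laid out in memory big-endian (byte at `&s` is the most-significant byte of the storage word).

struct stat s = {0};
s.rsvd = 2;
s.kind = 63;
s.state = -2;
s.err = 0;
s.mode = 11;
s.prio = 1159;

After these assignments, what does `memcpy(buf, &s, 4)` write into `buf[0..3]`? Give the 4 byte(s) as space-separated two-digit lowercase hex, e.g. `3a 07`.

rsvd (3b) val=2 bits=0x2 at bit 29: 0x40000000
kind (6b) val=63 bits=0x3f at bit 23: 0x5f800000
state (4b) val=-2 bits=0xe at bit 19: 0x5ff00000
err (3b) val=0 bits=0x0 at bit 16: 0x5ff00000
mode (5b) val=11 bits=0xb at bit 11: 0x5ff05800
prio (11b) val=1159 bits=0x487 at bit 0: 0x5ff05c87
word = 0x5ff05c87 → big-endian bytes:
  [0]=0x5f  [1]=0xf0  [2]=0x5c  [3]=0x87

5f f0 5c 87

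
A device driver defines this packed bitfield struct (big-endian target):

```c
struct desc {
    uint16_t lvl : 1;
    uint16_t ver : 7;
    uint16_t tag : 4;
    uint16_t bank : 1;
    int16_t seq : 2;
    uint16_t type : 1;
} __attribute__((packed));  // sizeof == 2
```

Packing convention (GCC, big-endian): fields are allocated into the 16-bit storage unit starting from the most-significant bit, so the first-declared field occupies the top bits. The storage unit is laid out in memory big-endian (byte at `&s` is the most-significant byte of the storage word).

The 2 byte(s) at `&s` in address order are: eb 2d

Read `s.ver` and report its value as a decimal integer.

[0]=0xeb [1]=0x2d (big-endian) → word 0xeb2d
lvl:1 @ bit 15 → (0xeb2d>>15)&0x1 = 0x1
ver:7 @ bit 8 → (0xeb2d>>8)&0x7f = 0x6b  ←
tag:4 @ bit 4 → (0xeb2d>>4)&0xf = 0x2
bank:1 @ bit 3 → (0xeb2d>>3)&0x1 = 0x1
seq:2 @ bit 1 → (0xeb2d>>1)&0x3 = 0x2
type:1 @ bit 0 → (0xeb2d>>0)&0x1 = 0x1

107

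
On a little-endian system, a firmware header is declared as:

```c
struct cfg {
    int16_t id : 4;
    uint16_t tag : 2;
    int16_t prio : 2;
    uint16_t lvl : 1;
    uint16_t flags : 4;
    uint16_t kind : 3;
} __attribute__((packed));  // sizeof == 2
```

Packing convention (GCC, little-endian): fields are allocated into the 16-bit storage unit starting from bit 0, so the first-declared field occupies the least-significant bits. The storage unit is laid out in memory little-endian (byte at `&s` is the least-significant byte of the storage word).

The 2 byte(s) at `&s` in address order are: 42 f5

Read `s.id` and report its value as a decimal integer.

[0]=0x42 [1]=0xf5 (little-endian) → word 0xf542
id [0+:4] = (word>>0) & 0xf = 2  ←
tag [4+:2] = (word>>4) & 0x3 = 0
prio [6+:2] = (word>>6) & 0x3 = 1
lvl [8+:1] = (word>>8) & 0x1 = 1
flags [9+:4] = (word>>9) & 0xf = 10
kind [13+:3] = (word>>13) & 0x7 = 7
id signed 4b, MSB=0: value = 2

2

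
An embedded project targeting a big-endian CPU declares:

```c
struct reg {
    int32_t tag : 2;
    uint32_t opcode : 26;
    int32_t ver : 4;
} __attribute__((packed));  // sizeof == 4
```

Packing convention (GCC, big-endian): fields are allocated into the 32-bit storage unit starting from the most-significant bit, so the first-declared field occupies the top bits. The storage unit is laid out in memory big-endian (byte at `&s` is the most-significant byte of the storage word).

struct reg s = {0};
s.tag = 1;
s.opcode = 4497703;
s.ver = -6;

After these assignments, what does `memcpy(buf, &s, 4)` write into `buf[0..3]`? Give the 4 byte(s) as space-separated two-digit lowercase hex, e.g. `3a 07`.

[30+:2] tag=1 & 0x3 = 0x1; word=0x40000000
[4+:26] opcode=4497703 & 0x3ffffff = 0x44a127; word=0x444a1270
[0+:4] ver=-6 & 0xf = 0xa; word=0x444a127a
word = 0x444a127a → big-endian bytes:
  [0]=0x44  [1]=0x4a  [2]=0x12  [3]=0x7a

44 4a 12 7a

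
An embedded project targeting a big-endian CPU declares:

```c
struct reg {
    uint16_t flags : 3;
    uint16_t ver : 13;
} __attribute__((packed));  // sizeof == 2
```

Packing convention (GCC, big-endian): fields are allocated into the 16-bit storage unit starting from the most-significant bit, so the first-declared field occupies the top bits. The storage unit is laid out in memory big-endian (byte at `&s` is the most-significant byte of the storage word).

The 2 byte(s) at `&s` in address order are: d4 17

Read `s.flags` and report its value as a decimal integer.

[0]=0xd4 [1]=0x17 (big-endian) → word 0xd417
flags [13+:3] = (word>>13) & 0x7 = 6  ←
ver [0+:13] = (word>>0) & 0x1fff = 5143

6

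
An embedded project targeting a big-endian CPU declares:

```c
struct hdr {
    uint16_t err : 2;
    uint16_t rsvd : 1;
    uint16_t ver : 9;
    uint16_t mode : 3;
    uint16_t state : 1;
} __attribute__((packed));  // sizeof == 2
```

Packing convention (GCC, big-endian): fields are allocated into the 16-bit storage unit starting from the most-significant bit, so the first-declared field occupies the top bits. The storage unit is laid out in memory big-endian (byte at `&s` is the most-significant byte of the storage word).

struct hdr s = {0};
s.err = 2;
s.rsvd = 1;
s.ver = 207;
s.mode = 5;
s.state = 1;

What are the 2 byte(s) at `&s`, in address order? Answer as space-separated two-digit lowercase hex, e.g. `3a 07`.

ac fb

err (2b) val=2 bits=0x2 at bit 14: 0x8000
rsvd (1b) val=1 bits=0x1 at bit 13: 0xa000
ver (9b) val=207 bits=0xcf at bit 4: 0xacf0
mode (3b) val=5 bits=0x5 at bit 1: 0xacfa
state (1b) val=1 bits=0x1 at bit 0: 0xacfb
word = 0xacfb → big-endian bytes:
  [0]=0xac  [1]=0xfb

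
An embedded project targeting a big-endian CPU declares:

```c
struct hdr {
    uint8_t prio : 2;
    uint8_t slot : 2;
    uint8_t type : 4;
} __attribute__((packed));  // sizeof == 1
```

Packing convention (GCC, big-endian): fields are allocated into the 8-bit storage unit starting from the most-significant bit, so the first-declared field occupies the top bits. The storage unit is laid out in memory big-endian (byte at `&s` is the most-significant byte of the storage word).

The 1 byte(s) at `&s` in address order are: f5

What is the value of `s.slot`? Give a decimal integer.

[0]=0xf5 (big-endian) → word 0xf5
prio:2 @ bit 6 → (0xf5>>6)&0x3 = 0x3
slot:2 @ bit 4 → (0xf5>>4)&0x3 = 0x3  ←
type:4 @ bit 0 → (0xf5>>0)&0xf = 0x5

3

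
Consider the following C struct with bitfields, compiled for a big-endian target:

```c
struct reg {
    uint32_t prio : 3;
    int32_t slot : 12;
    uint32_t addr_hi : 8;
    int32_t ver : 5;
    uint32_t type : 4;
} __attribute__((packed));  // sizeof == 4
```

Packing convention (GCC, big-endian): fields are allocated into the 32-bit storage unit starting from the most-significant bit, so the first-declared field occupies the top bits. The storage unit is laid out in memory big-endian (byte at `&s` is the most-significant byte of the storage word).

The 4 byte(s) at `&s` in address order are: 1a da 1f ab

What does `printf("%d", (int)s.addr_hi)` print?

[0]=0x1a [1]=0xda [2]=0x1f [3]=0xab (big-endian) → word 0x1ada1fab
prio [29+:3] = (word>>29) & 0x7 = 0
slot [17+:12] = (word>>17) & 0xfff = 3437
addr_hi [9+:8] = (word>>9) & 0xff = 15  ←
ver [4+:5] = (word>>4) & 0x1f = 26
type [0+:4] = (word>>0) & 0xf = 11

15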